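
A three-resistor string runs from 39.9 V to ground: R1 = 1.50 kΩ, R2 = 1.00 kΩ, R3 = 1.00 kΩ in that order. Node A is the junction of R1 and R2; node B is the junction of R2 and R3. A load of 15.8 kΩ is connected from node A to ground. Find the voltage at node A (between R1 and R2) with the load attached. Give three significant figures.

V ≈ 21.6 V

Below node A the series string R2+R3 = 2.000 kΩ sits in parallel with the 15.8 kΩ load: 1.775 kΩ.
V_A = 39.9 × 1.775/(1.50 + 1.775) = 21.6 V.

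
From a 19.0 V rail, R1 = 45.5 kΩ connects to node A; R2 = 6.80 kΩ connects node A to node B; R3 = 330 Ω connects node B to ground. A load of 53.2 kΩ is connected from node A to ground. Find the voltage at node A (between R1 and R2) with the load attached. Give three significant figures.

V ≈ 2.31 V

Below node A the series string R2+R3 = 7130 Ω sits in parallel with the 53200 Ω load: 6287 Ω.
V_A = 19.0 × 6287/(45500 + 6287) = 2.31 V.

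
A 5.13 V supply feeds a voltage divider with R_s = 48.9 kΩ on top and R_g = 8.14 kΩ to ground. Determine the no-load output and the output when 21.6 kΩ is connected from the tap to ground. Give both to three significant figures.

Open-circuit: V = 5.13 × 8.14/(48.9 + 8.14) = 0.732 V.
With the load, R_g becomes R_g‖R_L = 5.912 kΩ, so V = 5.13 × 5.912/54.81 = 0.553 V.

Unloaded: 0.732 V; loaded: 0.553 V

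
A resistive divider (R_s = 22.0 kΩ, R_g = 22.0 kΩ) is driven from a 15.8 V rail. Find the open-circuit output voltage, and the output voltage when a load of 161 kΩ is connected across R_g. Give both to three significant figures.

Open-circuit: V = 15.8 × 22.0/(22.0 + 22.0) = 7.90 V.
With the load, R_g becomes R_g‖R_L = 19.36 kΩ, so V = 15.8 × 19.36/41.36 = 7.39 V.

Unloaded: 7.90 V; loaded: 7.39 V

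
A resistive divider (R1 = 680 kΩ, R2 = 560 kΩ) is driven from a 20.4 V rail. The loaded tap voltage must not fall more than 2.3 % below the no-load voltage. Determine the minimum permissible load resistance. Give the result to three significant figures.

R_L(min) ≈ 13.0 MΩ

Output resistance R_th = R1‖R2 = (680 × 560)/1240 = 307.1 kΩ.
The fractional drop is R_th/(R_th + R_L); requiring this ≤ 0.0230 gives R_L ≥ R_th(1/0.0230 − 1) = 307.1 × 42.48 = 13.0 MΩ.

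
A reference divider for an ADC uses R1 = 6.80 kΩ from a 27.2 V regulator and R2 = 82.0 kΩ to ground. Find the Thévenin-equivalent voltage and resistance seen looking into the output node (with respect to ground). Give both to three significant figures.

V_th = 25.1 V, R_th = 6.28 kΩ

V_th is the open-circuit tap voltage: 27.2 × 82.0/(6.80 + 82.0) = 25.1 V.
With the supply zeroed, R1 and R2 appear in parallel from the tap: R_th = R1‖R2 = (6.80 × 82.0)/88.80 = 6.28 kΩ.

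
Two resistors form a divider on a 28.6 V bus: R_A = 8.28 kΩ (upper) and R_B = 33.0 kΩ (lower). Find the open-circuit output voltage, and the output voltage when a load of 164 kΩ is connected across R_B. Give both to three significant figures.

Open-circuit: V = 28.6 × 33.0/(8.28 + 33.0) = 22.9 V.
With the load, R_B becomes R_B‖R_L = 27.47 kΩ, so V = 28.6 × 27.47/35.75 = 22.0 V.

Unloaded: 22.9 V; loaded: 22.0 V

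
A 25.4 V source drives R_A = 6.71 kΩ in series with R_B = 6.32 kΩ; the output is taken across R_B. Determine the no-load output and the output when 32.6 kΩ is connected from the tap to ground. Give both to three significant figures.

Unloaded: 12.3 V; loaded: 11.2 V

Open-circuit: V = 25.4 × 6.32/(6.71 + 6.32) = 12.3 V.
With the load, R_B becomes R_B‖R_L = 5.294 kΩ, so V = 25.4 × 5.294/12.00 = 11.2 V.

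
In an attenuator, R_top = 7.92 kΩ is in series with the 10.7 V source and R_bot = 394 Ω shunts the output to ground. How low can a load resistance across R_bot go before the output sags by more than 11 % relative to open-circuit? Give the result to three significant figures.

Output resistance R_th = R_top‖R_bot = (7920 × 394)/8314 = 375.3 Ω.
The fractional drop is R_th/(R_th + R_L); requiring this ≤ 0.110 gives R_L ≥ R_th(1/0.110 − 1) = 375.3 × 8.091 = 3.04 kΩ.

R_L(min) ≈ 3.04 kΩ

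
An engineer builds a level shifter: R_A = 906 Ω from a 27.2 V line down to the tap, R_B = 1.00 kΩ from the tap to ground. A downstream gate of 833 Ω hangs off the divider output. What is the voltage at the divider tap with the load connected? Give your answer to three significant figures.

V_out ≈ 9.09 V

The load sits in parallel with R_B: R_B‖R_L = (1000 × 833) / (1000 + 833) = 454.4 Ω.
V_out = 27.2 × 454.4 / (906 + 454.4) = 27.2 × 454.4/1360 = 9.09 V.
(Unloaded it would have been 14.3 V.)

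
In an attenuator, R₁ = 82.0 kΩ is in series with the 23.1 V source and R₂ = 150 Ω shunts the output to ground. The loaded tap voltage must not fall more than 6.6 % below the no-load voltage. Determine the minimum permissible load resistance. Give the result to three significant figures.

R_L(min) ≈ 2.12 kΩ

Output resistance R_th = R₁‖R₂ = (82000 × 150)/82150 = 149.7 Ω.
The fractional drop is R_th/(R_th + R_L); requiring this ≤ 0.0660 gives R_L ≥ R_th(1/0.0660 − 1) = 149.7 × 14.15 = 2.12 kΩ.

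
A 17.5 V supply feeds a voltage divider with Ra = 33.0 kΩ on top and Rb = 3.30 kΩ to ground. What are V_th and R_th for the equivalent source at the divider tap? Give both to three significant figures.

V_th is the open-circuit tap voltage: 17.5 × 3.30/(33.0 + 3.30) = 1.59 V.
With the supply zeroed, Ra and Rb appear in parallel from the tap: R_th = Ra‖Rb = (33.0 × 3.30)/36.30 = 3.00 kΩ.

V_th = 1.59 V, R_th = 3.00 kΩ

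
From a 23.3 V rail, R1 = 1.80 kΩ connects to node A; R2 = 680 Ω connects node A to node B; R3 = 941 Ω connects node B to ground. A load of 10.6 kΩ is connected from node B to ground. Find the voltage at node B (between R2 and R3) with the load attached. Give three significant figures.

At node B, R3 is in parallel with the load: R3‖R_L = 864.3 Ω.
Below node A the resistance is R2 + (R3‖R_L) = 1544 Ω, so V_A = 23.3 × 1544/3344 = 10.76 V.
Then V_B = V_A × (R3‖R_L)/(R2 + R3‖R_L) = 10.76 × 864.3/1544 = 6.02 V.

V ≈ 6.02 V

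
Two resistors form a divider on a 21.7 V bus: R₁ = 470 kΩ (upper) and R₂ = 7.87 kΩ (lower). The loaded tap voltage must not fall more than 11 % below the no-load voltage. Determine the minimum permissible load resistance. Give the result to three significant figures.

Output resistance R_th = R₁‖R₂ = (470 × 7.87)/477.9 = 7.740 kΩ.
The fractional drop is R_th/(R_th + R_L); requiring this ≤ 0.110 gives R_L ≥ R_th(1/0.110 − 1) = 7.740 × 8.091 = 62.6 kΩ.

R_L(min) ≈ 62.6 kΩ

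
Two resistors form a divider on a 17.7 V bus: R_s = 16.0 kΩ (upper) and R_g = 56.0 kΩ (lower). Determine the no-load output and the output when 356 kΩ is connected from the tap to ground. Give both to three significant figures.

Unloaded: 13.8 V; loaded: 13.3 V

Open-circuit: V = 17.7 × 56.0/(16.0 + 56.0) = 13.8 V.
With the load, R_g becomes R_g‖R_L = 48.39 kΩ, so V = 17.7 × 48.39/64.39 = 13.3 V.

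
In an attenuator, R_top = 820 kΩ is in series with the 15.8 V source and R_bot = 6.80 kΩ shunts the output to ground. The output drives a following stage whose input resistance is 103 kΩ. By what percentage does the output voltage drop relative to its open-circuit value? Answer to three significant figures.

The divider's output (Thévenin) resistance is R_top‖R_bot = 6.744 kΩ.
Fractional drop under load = R_th/(R_th + R_L) = 6.744 / (6.744 + 103) = 0.06145.
So the output falls by 6.15 %.

6.15 %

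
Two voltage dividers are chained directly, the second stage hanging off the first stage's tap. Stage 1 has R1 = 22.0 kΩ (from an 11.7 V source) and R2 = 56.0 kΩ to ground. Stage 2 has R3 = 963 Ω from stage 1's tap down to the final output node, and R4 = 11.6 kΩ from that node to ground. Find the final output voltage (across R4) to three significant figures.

Stage 2 presents R3+R4 = 12560 Ω as a load on stage 1's tap.
Stage 1's lower leg becomes R2‖(R3+R4) = 10260 Ω, so V_mid = 11.7 × 10260/32260 = 3.721 V.
Stage 2 is itself unloaded: V_out = V_mid × R4/(R3+R4) = 3.721 × 11600/12560 = 3.44 V.

V_out ≈ 3.44 V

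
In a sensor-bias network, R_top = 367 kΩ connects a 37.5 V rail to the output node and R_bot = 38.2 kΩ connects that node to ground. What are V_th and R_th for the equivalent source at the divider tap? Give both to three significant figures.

V_th is the open-circuit tap voltage: 37.5 × 38.2/(367 + 38.2) = 3.54 V.
With the supply zeroed, R_top and R_bot appear in parallel from the tap: R_th = R_top‖R_bot = (367 × 38.2)/405.2 = 34.6 kΩ.

V_th = 3.54 V, R_th = 34.6 kΩ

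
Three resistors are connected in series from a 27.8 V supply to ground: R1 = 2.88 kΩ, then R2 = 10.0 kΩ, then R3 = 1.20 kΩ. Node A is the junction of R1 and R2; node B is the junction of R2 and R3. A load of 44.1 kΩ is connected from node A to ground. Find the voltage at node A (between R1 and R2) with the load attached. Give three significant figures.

V ≈ 21.0 V

Below node A the series string R2+R3 = 11.20 kΩ sits in parallel with the 44.1 kΩ load: 8.932 kΩ.
V_A = 27.8 × 8.932/(2.88 + 8.932) = 21.0 V.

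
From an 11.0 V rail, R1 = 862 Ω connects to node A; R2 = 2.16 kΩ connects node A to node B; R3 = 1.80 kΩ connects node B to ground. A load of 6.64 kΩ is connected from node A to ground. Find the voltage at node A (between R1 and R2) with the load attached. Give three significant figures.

V ≈ 8.16 V

Below node A the series string R2+R3 = 3960 Ω sits in parallel with the 6640 Ω load: 2481 Ω.
V_A = 11.0 × 2481/(862 + 2481) = 8.16 V.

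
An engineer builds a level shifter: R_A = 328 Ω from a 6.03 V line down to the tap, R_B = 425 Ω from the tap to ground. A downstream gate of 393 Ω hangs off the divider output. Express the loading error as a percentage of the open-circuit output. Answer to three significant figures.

32.0 %

Unloaded V = 6.03 × 425/753.0 = 3.403 V.
Loaded: R_B‖R_L = 204.2 Ω, giving V = 6.03 × 204.2/532.2 = 2.314 V.
Drop = (3.403 − 2.314) / 3.403 = 32.0 %.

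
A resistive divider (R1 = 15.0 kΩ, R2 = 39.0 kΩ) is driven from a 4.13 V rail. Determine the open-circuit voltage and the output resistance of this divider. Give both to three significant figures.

V_th is the open-circuit tap voltage: 4.13 × 39.0/(15.0 + 39.0) = 2.98 V.
With the supply zeroed, R1 and R2 appear in parallel from the tap: R_th = R1‖R2 = (15.0 × 39.0)/54.00 = 10.8 kΩ.

V_th = 2.98 V, R_th = 10.8 kΩ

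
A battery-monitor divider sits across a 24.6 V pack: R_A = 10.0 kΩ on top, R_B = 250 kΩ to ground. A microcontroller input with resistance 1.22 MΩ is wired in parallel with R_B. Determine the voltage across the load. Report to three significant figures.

The load sits in parallel with R_B: R_B‖R_L = (250 × 1220) / (250 + 1220) = 207.5 kΩ.
V_out = 24.6 × 207.5 / (10.0 + 207.5) = 24.6 × 207.5/217.5 = 23.5 V.

V_out ≈ 23.5 V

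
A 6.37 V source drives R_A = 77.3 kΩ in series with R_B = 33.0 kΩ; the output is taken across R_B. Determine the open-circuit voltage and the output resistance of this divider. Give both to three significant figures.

V_th = 1.91 V, R_th = 23.1 kΩ

V_th is the open-circuit tap voltage: 6.37 × 33.0/(77.3 + 33.0) = 1.91 V.
With the supply zeroed, R_A and R_B appear in parallel from the tap: R_th = R_A‖R_B = (77.3 × 33.0)/110.3 = 23.1 kΩ.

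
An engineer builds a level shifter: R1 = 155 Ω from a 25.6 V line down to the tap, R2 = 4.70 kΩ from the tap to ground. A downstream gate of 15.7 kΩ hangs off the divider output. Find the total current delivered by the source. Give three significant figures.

R2‖R_L = 3617 Ω, so the source sees R1 + R2‖R_L = 3772 Ω.
I = 25.6 V / 3772 Ω = 6.79 mA.

I ≈ 6.79 mA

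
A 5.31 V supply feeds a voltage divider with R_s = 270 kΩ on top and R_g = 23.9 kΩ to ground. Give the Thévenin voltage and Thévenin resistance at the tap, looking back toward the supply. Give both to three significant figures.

V_th = 0.432 V, R_th = 22.0 kΩ

V_th is the open-circuit tap voltage: 5.31 × 23.9/(270 + 23.9) = 0.432 V.
With the supply zeroed, R_s and R_g appear in parallel from the tap: R_th = R_s‖R_g = (270 × 23.9)/293.9 = 22.0 kΩ.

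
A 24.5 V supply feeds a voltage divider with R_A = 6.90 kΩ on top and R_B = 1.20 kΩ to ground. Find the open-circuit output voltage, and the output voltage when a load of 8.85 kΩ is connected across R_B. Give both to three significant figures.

Open-circuit: V = 24.5 × 1.20/(6.90 + 1.20) = 3.63 V.
With the load, R_B becomes R_B‖R_L = 1.057 kΩ, so V = 24.5 × 1.057/7.957 = 3.25 V.

Unloaded: 3.63 V; loaded: 3.25 V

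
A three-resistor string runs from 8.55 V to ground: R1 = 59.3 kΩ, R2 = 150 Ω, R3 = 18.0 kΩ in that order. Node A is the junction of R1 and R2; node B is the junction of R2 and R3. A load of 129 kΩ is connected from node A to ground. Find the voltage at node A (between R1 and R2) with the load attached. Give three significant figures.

V ≈ 1.81 V

Below node A the series string R2+R3 = 18150 Ω sits in parallel with the 129000 Ω load: 15910 Ω.
V_A = 8.55 × 15910/(59300 + 15910) = 1.81 V.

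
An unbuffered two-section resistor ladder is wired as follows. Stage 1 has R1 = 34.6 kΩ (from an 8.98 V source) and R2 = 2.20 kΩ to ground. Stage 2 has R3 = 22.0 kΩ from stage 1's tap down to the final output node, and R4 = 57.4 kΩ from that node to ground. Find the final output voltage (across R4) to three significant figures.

Stage 2 presents R3+R4 = 79.40 kΩ as a load on stage 1's tap.
Stage 1's lower leg becomes R2‖(R3+R4) = 2.141 kΩ, so V_mid = 8.98 × 2.141/36.74 = 0.5232 V.
Stage 2 is itself unloaded: V_out = V_mid × R4/(R3+R4) = 0.5232 × 57.4/79.40 = 0.378 V.

V_out ≈ 0.378 V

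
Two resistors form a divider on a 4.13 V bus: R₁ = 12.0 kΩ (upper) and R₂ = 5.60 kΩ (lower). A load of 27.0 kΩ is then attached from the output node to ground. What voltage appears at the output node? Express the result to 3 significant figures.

The load sits in parallel with R₂: R₂‖R_L = (5.60 × 27.0) / (5.60 + 27.0) = 4.638 kΩ.
V_out = 4.13 × 4.638 / (12.0 + 4.638) = 4.13 × 4.638/16.64 = 1.15 V.
(Unloaded it would have been 1.31 V.)

V_out ≈ 1.15 V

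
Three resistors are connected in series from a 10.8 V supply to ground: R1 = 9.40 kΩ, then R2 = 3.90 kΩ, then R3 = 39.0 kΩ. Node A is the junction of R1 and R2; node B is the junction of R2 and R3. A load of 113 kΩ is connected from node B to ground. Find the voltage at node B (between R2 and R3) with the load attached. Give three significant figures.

V ≈ 7.40 V

At node B, R3 is in parallel with the load: R3‖R_L = 28.99 kΩ.
Below node A the resistance is R2 + (R3‖R_L) = 32.89 kΩ, so V_A = 10.8 × 32.89/42.29 = 8.400 V.
Then V_B = V_A × (R3‖R_L)/(R2 + R3‖R_L) = 8.400 × 28.99/32.89 = 7.40 V.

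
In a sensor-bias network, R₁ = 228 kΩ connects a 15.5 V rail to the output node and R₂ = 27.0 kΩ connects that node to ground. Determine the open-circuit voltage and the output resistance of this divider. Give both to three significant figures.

V_th = 1.64 V, R_th = 24.1 kΩ

V_th is the open-circuit tap voltage: 15.5 × 27.0/(228 + 27.0) = 1.64 V.
With the supply zeroed, R₁ and R₂ appear in parallel from the tap: R_th = R₁‖R₂ = (228 × 27.0)/255.0 = 24.1 kΩ.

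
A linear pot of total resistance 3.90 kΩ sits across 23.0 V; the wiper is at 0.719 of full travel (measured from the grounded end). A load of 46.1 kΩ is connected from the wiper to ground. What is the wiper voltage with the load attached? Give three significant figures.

The wiper splits the pot into (1−α)R = 1.096 kΩ above and αR = 2.804 kΩ below.
Lower section ‖ load = 2.643 kΩ.
V_wiper = 23.0 × 2.643/(1.096 + 2.643) = 16.3 V.

V ≈ 16.3 V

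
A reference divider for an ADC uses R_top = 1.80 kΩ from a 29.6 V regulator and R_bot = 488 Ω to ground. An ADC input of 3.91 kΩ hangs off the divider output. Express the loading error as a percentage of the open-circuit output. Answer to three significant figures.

8.94 %

The divider's output (Thévenin) resistance is R_top‖R_bot = 383.9 Ω.
Fractional drop under load = R_th/(R_th + R_L) = 383.9 / (383.9 + 3910) = 0.08941.
So the output falls by 8.94 %.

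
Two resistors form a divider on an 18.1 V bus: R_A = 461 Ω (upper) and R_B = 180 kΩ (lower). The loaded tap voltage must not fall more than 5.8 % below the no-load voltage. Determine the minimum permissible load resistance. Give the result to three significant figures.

R_L(min) ≈ 7.47 kΩ

Output resistance R_th = R_A‖R_B = (461 × 180000)/180500 = 459.8 Ω.
The fractional drop is R_th/(R_th + R_L); requiring this ≤ 0.0580 gives R_L ≥ R_th(1/0.0580 − 1) = 459.8 × 16.24 = 7.47 kΩ.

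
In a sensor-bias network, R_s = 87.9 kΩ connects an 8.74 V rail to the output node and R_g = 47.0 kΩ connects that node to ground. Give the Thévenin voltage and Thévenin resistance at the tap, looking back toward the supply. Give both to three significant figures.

V_th is the open-circuit tap voltage: 8.74 × 47.0/(87.9 + 47.0) = 3.05 V.
With the supply zeroed, R_s and R_g appear in parallel from the tap: R_th = R_s‖R_g = (87.9 × 47.0)/134.9 = 30.6 kΩ.

V_th = 3.05 V, R_th = 30.6 kΩ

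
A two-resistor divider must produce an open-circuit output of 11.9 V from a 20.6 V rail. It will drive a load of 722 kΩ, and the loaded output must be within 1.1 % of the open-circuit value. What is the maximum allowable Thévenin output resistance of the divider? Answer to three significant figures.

R_th ≤ 8.03 kΩ

Loading drop = R_th/(R_th + R_L) ≤ 0.0110, so R_th ≤ R_L · ε/(1−ε) = 722 kΩ × 0.0110/0.9890 = 8.03 kΩ.
(Any R1, R2 with R2/(R1+R2) = 0.578 and R1‖R2 ≤ 8.03 kΩ will meet the spec.)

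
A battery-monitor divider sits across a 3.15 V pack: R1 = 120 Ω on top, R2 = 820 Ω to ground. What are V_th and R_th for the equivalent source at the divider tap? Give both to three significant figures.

V_th = 2.75 V, R_th = 105 Ω

V_th is the open-circuit tap voltage: 3.15 × 820/(120 + 820) = 2.75 V.
With the supply zeroed, R1 and R2 appear in parallel from the tap: R_th = R1‖R2 = (120 × 820)/940.0 = 105 Ω.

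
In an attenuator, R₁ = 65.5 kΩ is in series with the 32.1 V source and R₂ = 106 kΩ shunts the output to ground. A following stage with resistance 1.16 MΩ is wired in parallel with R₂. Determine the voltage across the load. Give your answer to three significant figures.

The load sits in parallel with R₂: R₂‖R_L = (106 × 1160) / (106 + 1160) = 97.12 kΩ.
V_out = 32.1 × 97.12 / (65.5 + 97.12) = 32.1 × 97.12/162.6 = 19.2 V.

V_out ≈ 19.2 V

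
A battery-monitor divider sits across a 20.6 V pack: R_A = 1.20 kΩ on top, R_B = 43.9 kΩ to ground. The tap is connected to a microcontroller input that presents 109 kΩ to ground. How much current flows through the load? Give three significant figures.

R_B‖R_L = 31.30 kΩ; V_out = 20.6 × 31.30/32.50 = 19.84 V.
I_L = V_out / R_L = 19.84 / 109 kΩ = 0.182 mA.

I_L ≈ 0.182 mA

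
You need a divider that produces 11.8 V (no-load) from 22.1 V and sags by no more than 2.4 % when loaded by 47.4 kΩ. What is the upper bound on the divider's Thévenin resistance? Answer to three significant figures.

R_th ≤ 1.17 kΩ

Loading drop = R_th/(R_th + R_L) ≤ 0.0240, so R_th ≤ R_L · ε/(1−ε) = 47.4 kΩ × 0.0240/0.9760 = 1.17 kΩ.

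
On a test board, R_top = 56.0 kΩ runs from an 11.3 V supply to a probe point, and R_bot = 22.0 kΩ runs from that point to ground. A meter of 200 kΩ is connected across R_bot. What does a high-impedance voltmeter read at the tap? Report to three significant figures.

The load sits in parallel with R_bot: R_bot‖R_L = (22.0 × 200) / (22.0 + 200) = 19.82 kΩ.
V_out = 11.3 × 19.82 / (56.0 + 19.82) = 11.3 × 19.82/75.82 = 2.95 V.

V_out ≈ 2.95 V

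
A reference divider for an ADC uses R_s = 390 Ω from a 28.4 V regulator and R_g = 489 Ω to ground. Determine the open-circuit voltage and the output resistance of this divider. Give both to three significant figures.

V_th is the open-circuit tap voltage: 28.4 × 489/(390 + 489) = 15.8 V.
With the supply zeroed, R_s and R_g appear in parallel from the tap: R_th = R_s‖R_g = (390 × 489)/879.0 = 217 Ω.

V_th = 15.8 V, R_th = 217 Ω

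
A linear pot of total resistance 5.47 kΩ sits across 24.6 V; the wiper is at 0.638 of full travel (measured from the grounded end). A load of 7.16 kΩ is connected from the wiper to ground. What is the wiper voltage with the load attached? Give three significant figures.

The wiper splits the pot into (1−α)R = 1.980 kΩ above and αR = 3.490 kΩ below.
Lower section ‖ load = 2.346 kΩ.
V_wiper = 24.6 × 2.346/(1.980 + 2.346) = 13.3 V.

V ≈ 13.3 V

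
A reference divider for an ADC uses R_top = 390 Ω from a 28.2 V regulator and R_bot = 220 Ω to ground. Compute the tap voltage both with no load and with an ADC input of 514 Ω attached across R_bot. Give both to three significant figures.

Unloaded: 10.2 V; loaded: 7.99 V

Open-circuit: V = 28.2 × 220/(390 + 220) = 10.2 V.
With the load, R_bot becomes R_bot‖R_L = 154.1 Ω, so V = 28.2 × 154.1/544.1 = 7.99 V.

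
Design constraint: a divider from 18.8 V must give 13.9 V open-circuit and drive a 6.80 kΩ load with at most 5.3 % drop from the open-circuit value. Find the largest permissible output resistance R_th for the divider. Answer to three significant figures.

R_th ≤ 381 Ω

Loading drop = R_th/(R_th + R_L) ≤ 0.0530, so R_th ≤ R_L · ε/(1−ε) = 6.80 kΩ × 0.0530/0.9470 = 381 Ω.
(Any R1, R2 with R2/(R1+R2) = 0.739 and R1‖R2 ≤ 381 Ω will meet the spec.)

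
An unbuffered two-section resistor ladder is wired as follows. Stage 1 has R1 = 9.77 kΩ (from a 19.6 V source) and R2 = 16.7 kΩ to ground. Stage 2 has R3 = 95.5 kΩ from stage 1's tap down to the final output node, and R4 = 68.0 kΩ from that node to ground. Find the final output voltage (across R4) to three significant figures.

V_out ≈ 4.96 V

Stage 2 presents R3+R4 = 163.5 kΩ as a load on stage 1's tap.
Stage 1's lower leg becomes R2‖(R3+R4) = 15.15 kΩ, so V_mid = 19.6 × 15.15/24.92 = 11.92 V.
Stage 2 is itself unloaded: V_out = V_mid × R4/(R3+R4) = 11.92 × 68.0/163.5 = 4.96 V.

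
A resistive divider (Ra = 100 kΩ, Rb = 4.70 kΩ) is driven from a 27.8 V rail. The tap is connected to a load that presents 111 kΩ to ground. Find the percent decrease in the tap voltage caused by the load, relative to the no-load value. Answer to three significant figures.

The divider's output (Thévenin) resistance is Ra‖Rb = 4.489 kΩ.
Fractional drop under load = R_th/(R_th + R_L) = 4.489 / (4.489 + 111) = 0.03887.
So the output falls by 3.89 %.

3.89 %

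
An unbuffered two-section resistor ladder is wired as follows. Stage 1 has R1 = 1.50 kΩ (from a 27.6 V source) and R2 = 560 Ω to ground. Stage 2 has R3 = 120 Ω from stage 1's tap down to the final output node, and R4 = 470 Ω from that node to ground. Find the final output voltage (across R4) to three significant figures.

Stage 2 presents R3+R4 = 590.0 Ω as a load on stage 1's tap.
Stage 1's lower leg becomes R2‖(R3+R4) = 287.3 Ω, so V_mid = 27.6 × 287.3/1787 = 4.437 V.
Stage 2 is itself unloaded: V_out = V_mid × R4/(R3+R4) = 4.437 × 470/590.0 = 3.53 V.

V_out ≈ 3.53 V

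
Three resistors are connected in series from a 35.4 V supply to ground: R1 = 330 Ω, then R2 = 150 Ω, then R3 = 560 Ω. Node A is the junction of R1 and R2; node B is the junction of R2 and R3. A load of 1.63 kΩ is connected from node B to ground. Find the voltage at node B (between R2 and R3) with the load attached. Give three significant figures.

V ≈ 16.5 V

At node B, R3 is in parallel with the load: R3‖R_L = 416.8 Ω.
Below node A the resistance is R2 + (R3‖R_L) = 566.8 Ω, so V_A = 35.4 × 566.8/896.8 = 22.37 V.
Then V_B = V_A × (R3‖R_L)/(R2 + R3‖R_L) = 22.37 × 416.8/566.8 = 16.5 V.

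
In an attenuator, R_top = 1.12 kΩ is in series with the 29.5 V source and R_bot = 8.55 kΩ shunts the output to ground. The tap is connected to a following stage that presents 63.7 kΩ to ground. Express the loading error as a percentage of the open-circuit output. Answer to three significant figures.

The divider's output (Thévenin) resistance is R_top‖R_bot = 0.9903 kΩ.
Fractional drop under load = R_th/(R_th + R_L) = 0.9903 / (0.9903 + 63.7) = 0.01531.
So the output falls by 1.53 %.

1.53 %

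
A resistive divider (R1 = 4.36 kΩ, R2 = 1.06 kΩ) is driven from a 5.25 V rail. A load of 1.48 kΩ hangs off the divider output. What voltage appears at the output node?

The load sits in parallel with R2: R2‖R_L = (1.06 × 1.48) / (1.06 + 1.48) = 0.6176 kΩ.
V_out = 5.25 × 0.6176 / (4.36 + 0.6176) = 5.25 × 0.6176/4.978 = 0.651 V.

V_out ≈ 0.651 V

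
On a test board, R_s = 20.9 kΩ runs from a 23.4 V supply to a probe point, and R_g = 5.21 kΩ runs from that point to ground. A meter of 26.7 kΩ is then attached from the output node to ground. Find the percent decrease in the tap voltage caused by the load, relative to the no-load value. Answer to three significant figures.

13.5 %

Unloaded V = 23.4 × 5.21/26.11 = 4.6692 V.
Loaded: R_g‖R_L = 4.359 kΩ, giving V = 23.4 × 4.359/25.26 = 4.0385 V.
Drop = (4.6692 − 4.0385) / 4.6692 = 13.5 %.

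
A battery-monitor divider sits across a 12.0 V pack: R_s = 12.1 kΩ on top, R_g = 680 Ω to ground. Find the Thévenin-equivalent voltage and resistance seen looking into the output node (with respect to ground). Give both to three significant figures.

V_th is the open-circuit tap voltage: 12.0 × 680/(12100 + 680) = 0.638 V.
With the supply zeroed, R_s and R_g appear in parallel from the tap: R_th = R_s‖R_g = (12100 × 680)/12780 = 644 Ω.

V_th = 0.638 V, R_th = 644 Ω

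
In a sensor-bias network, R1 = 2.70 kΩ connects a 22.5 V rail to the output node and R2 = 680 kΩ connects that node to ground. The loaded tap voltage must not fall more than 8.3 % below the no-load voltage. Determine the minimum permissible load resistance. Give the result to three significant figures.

Output resistance R_th = R1‖R2 = (2.70 × 680)/682.7 = 2.689 kΩ.
The fractional drop is R_th/(R_th + R_L); requiring this ≤ 0.0830 gives R_L ≥ R_th(1/0.0830 − 1) = 2.689 × 11.05 = 29.7 kΩ.

R_L(min) ≈ 29.7 kΩ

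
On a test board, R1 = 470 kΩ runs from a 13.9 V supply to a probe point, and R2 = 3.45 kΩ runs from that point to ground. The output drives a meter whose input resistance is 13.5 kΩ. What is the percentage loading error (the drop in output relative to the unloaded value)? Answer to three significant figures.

20.2 %

Unloaded V = 13.9 × 3.45/473.4 = 0.1013 V.
Loaded: R2‖R_L = 2.748 kΩ, giving V = 13.9 × 2.748/472.7 = 0.08079 V.
Drop = (0.1013 − 0.08079) / 0.1013 = 20.2 %.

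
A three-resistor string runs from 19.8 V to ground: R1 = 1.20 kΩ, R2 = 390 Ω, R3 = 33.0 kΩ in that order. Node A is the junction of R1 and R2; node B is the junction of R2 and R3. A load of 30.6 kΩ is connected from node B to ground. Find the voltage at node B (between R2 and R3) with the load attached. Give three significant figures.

V ≈ 18.0 V

At node B, R3 is in parallel with the load: R3‖R_L = 15880 Ω.
Below node A the resistance is R2 + (R3‖R_L) = 16270 Ω, so V_A = 19.8 × 16270/17470 = 18.44 V.
Then V_B = V_A × (R3‖R_L)/(R2 + R3‖R_L) = 18.44 × 15880/16270 = 18.0 V.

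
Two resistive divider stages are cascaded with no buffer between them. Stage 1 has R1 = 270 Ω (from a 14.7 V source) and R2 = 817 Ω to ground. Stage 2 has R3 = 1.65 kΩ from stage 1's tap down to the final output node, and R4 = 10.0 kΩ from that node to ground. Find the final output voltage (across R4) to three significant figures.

Stage 2 presents R3+R4 = 11650 Ω as a load on stage 1's tap.
Stage 1's lower leg becomes R2‖(R3+R4) = 763.5 Ω, so V_mid = 14.7 × 763.5/1033 = 10.86 V.
Stage 2 is itself unloaded: V_out = V_mid × R4/(R3+R4) = 10.86 × 10000/11650 = 9.32 V.

V_out ≈ 9.32 V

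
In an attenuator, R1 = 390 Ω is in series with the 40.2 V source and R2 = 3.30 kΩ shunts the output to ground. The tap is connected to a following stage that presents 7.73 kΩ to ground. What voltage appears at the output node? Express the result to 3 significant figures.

The load sits in parallel with R2: R2‖R_L = (3300 × 7730) / (3300 + 7730) = 2313 Ω.
V_out = 40.2 × 2313 / (390 + 2313) = 40.2 × 2313/2703 = 34.4 V.
(Unloaded it would have been 36.0 V.)

V_out ≈ 34.4 V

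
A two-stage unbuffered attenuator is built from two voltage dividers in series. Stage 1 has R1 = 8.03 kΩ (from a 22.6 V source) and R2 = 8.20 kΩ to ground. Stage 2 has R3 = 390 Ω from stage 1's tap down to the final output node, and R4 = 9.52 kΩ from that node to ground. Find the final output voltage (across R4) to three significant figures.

Stage 2 presents R3+R4 = 9910 Ω as a load on stage 1's tap.
Stage 1's lower leg becomes R2‖(R3+R4) = 4487 Ω, so V_mid = 22.6 × 4487/12520 = 8.102 V.
Stage 2 is itself unloaded: V_out = V_mid × R4/(R3+R4) = 8.102 × 9520/9910 = 7.78 V.

V_out ≈ 7.78 V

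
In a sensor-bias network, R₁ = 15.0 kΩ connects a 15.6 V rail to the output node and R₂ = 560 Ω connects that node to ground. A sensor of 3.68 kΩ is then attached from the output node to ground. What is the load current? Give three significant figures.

I_L ≈ 0.133 mA

R₂‖R_L = 486.0 Ω; V_out = 15.6 × 486.0/15490 = 0.4896 V.
I_L = V_out / R_L = 0.4896 / 3.68 kΩ = 0.133 mA.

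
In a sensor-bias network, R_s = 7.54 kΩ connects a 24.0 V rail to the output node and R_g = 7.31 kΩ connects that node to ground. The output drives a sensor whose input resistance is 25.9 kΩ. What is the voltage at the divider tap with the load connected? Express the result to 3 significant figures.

V_out ≈ 10.3 V

The load sits in parallel with R_g: R_g‖R_L = (7.31 × 25.9) / (7.31 + 25.9) = 5.701 kΩ.
V_out = 24.0 × 5.701 / (7.54 + 5.701) = 24.0 × 5.701/13.24 = 10.3 V.
(Unloaded it would have been 11.8 V.)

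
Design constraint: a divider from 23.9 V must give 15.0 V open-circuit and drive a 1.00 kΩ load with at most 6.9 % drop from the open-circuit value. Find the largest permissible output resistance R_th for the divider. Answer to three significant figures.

R_th ≤ 74.1 Ω

Loading drop = R_th/(R_th + R_L) ≤ 0.0690, so R_th ≤ R_L · ε/(1−ε) = 1.00 kΩ × 0.0690/0.9310 = 74.1 Ω.
(Any R1, R2 with R2/(R1+R2) = 0.628 and R1‖R2 ≤ 74.1 Ω will meet the spec.)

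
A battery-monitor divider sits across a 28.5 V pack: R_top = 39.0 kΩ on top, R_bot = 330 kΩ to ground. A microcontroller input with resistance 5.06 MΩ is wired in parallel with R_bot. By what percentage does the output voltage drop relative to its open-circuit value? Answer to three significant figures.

0.685 %

The divider's output (Thévenin) resistance is R_top‖R_bot = 34.88 kΩ.
Fractional drop under load = R_th/(R_th + R_L) = 34.88 / (34.88 + 5060) = 0.006846.
So the output falls by 0.685 %.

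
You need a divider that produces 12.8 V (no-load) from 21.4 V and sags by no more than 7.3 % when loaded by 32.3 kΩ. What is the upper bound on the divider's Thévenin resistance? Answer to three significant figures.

Loading drop = R_th/(R_th + R_L) ≤ 0.0730, so R_th ≤ R_L · ε/(1−ε) = 32.3 kΩ × 0.0730/0.9270 = 2.54 kΩ.

R_th ≤ 2.54 kΩ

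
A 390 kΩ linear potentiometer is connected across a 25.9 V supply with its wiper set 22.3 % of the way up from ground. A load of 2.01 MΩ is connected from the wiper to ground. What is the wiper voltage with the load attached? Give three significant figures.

V ≈ 5.59 V

The wiper splits the pot into (1−α)R = 303.0 kΩ above and αR = 86.97 kΩ below.
Lower section ‖ load = 83.36 kΩ.
V_wiper = 25.9 × 83.36/(303.0 + 83.36) = 5.59 V.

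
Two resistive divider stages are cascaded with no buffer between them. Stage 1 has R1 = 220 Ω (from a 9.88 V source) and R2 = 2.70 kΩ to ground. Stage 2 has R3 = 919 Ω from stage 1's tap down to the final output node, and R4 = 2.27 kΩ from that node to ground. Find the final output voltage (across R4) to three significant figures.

V_out ≈ 6.11 V

Stage 2 presents R3+R4 = 3189 Ω as a load on stage 1's tap.
Stage 1's lower leg becomes R2‖(R3+R4) = 1462 Ω, so V_mid = 9.88 × 1462/1682 = 8.588 V.
Stage 2 is itself unloaded: V_out = V_mid × R4/(R3+R4) = 8.588 × 2270/3189 = 6.11 V.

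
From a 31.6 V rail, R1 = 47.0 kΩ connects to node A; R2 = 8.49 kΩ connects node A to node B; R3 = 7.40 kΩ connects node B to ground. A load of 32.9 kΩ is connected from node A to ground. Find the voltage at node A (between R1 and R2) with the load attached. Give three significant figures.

Below node A the series string R2+R3 = 15.89 kΩ sits in parallel with the 32.9 kΩ load: 10.71 kΩ.
V_A = 31.6 × 10.71/(47.0 + 10.71) = 5.87 V.

V ≈ 5.87 V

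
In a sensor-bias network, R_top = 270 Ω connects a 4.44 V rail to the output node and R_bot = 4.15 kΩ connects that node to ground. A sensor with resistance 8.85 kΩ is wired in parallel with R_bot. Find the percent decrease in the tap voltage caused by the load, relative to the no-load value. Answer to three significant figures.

The divider's output (Thévenin) resistance is R_top‖R_bot = 253.5 Ω.
Fractional drop under load = R_th/(R_th + R_L) = 253.5 / (253.5 + 8850) = 0.02785.
So the output falls by 2.78 %.

2.78 %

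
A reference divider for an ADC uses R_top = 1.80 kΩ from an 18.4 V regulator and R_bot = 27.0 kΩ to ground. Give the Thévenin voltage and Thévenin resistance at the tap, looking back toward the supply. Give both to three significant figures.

V_th is the open-circuit tap voltage: 18.4 × 27.0/(1.80 + 27.0) = 17.2 V.
With the supply zeroed, R_top and R_bot appear in parallel from the tap: R_th = R_top‖R_bot = (1.80 × 27.0)/28.80 = 1.69 kΩ.

V_th = 17.2 V, R_th = 1.69 kΩ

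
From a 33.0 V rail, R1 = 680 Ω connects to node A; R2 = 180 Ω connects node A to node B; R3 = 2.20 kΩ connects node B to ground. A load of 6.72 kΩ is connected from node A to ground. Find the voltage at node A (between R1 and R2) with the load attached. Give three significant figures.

Below node A the series string R2+R3 = 2380 Ω sits in parallel with the 6720 Ω load: 1758 Ω.
V_A = 33.0 × 1758/(680 + 1758) = 23.8 V.

V ≈ 23.8 V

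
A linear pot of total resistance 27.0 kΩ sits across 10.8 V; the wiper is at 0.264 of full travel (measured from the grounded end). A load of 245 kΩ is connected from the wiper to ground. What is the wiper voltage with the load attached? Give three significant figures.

The wiper splits the pot into (1−α)R = 19.87 kΩ above and αR = 7.128 kΩ below.
Lower section ‖ load = 6.926 kΩ.
V_wiper = 10.8 × 6.926/(19.87 + 6.926) = 2.79 V.

V ≈ 2.79 V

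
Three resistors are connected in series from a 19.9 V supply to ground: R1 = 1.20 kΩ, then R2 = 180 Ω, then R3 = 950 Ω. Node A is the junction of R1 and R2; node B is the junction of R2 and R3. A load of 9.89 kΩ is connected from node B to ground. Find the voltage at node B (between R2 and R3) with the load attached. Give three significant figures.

At node B, R3 is in parallel with the load: R3‖R_L = 866.7 Ω.
Below node A the resistance is R2 + (R3‖R_L) = 1047 Ω, so V_A = 19.9 × 1047/2247 = 9.271 V.
Then V_B = V_A × (R3‖R_L)/(R2 + R3‖R_L) = 9.271 × 866.7/1047 = 7.68 V.

V ≈ 7.68 V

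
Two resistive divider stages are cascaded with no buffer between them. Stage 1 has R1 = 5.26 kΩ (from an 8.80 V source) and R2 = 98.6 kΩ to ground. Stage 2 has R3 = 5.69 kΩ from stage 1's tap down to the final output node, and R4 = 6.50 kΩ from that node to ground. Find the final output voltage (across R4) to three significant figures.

Stage 2 presents R3+R4 = 12.19 kΩ as a load on stage 1's tap.
Stage 1's lower leg becomes R2‖(R3+R4) = 10.85 kΩ, so V_mid = 8.80 × 10.85/16.11 = 5.927 V.
Stage 2 is itself unloaded: V_out = V_mid × R4/(R3+R4) = 5.927 × 6.50/12.19 = 3.16 V.

V_out ≈ 3.16 V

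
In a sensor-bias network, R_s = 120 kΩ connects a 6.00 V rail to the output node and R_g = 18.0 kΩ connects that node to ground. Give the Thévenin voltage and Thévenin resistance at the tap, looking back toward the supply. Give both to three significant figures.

V_th is the open-circuit tap voltage: 6.00 × 18.0/(120 + 18.0) = 0.783 V.
With the supply zeroed, R_s and R_g appear in parallel from the tap: R_th = R_s‖R_g = (120 × 18.0)/138.0 = 15.7 kΩ.

V_th = 0.783 V, R_th = 15.7 kΩ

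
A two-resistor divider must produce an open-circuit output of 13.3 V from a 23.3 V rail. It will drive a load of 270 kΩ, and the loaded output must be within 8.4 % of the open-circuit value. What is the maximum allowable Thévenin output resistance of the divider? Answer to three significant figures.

R_th ≤ 24.8 kΩ

Loading drop = R_th/(R_th + R_L) ≤ 0.0840, so R_th ≤ R_L · ε/(1−ε) = 270 kΩ × 0.0840/0.9160 = 24.8 kΩ.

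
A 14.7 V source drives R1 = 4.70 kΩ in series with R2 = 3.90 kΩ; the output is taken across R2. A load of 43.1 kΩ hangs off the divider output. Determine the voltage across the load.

V_out ≈ 6.35 V

The load sits in parallel with R2: R2‖R_L = (3.90 × 43.1) / (3.90 + 43.1) = 3.576 kΩ.
V_out = 14.7 × 3.576 / (4.70 + 3.576) = 14.7 × 3.576/8.276 = 6.35 V.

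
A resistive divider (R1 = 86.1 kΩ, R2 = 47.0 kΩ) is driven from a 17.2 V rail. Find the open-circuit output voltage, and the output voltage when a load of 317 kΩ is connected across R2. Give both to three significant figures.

Open-circuit: V = 17.2 × 47.0/(86.1 + 47.0) = 6.07 V.
With the load, R2 becomes R2‖R_L = 40.93 kΩ, so V = 17.2 × 40.93/127.0 = 5.54 V.

Unloaded: 6.07 V; loaded: 5.54 V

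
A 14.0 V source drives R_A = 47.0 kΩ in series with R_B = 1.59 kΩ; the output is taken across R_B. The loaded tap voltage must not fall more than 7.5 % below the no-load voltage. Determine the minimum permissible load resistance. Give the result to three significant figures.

R_L(min) ≈ 19.0 kΩ

Output resistance R_th = R_A‖R_B = (47.0 × 1.59)/48.59 = 1.538 kΩ.
The fractional drop is R_th/(R_th + R_L); requiring this ≤ 0.0750 gives R_L ≥ R_th(1/0.0750 − 1) = 1.538 × 12.33 = 19.0 kΩ.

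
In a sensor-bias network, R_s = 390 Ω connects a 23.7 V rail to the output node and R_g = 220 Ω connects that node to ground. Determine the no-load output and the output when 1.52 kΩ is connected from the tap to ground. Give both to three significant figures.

Open-circuit: V = 23.7 × 220/(390 + 220) = 8.55 V.
With the load, R_g becomes R_g‖R_L = 192.2 Ω, so V = 23.7 × 192.2/582.2 = 7.82 V.

Unloaded: 8.55 V; loaded: 7.82 V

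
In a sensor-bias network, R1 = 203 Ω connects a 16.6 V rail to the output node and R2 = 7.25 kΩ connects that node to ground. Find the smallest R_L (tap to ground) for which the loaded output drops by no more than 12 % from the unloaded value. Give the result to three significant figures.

Output resistance R_th = R1‖R2 = (203 × 7250)/7453 = 197.5 Ω.
The fractional drop is R_th/(R_th + R_L); requiring this ≤ 0.120 gives R_L ≥ R_th(1/0.120 − 1) = 197.5 × 7.333 = 1.45 kΩ.

R_L(min) ≈ 1.45 kΩ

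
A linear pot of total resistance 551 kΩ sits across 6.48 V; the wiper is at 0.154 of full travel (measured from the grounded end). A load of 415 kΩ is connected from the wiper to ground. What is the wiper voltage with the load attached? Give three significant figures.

V ≈ 0.851 V

The wiper splits the pot into (1−α)R = 466.1 kΩ above and αR = 84.85 kΩ below.
Lower section ‖ load = 70.45 kΩ.
V_wiper = 6.48 × 70.45/(466.1 + 70.45) = 0.851 V.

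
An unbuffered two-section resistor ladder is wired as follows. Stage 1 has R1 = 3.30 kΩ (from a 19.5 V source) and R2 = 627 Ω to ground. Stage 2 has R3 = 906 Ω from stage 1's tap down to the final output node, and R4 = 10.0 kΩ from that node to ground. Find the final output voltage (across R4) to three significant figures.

V_out ≈ 2.72 V

Stage 2 presents R3+R4 = 10910 Ω as a load on stage 1's tap.
Stage 1's lower leg becomes R2‖(R3+R4) = 592.9 Ω, so V_mid = 19.5 × 592.9/3893 = 2.970 V.
Stage 2 is itself unloaded: V_out = V_mid × R4/(R3+R4) = 2.970 × 10000/10910 = 2.72 V.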